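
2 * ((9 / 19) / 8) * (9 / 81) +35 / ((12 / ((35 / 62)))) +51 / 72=5579 / 2356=2.37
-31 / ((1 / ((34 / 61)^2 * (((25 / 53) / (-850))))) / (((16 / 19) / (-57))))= -16864 / 213581679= -0.00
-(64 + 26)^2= -8100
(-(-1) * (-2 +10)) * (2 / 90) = 8 / 45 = 0.18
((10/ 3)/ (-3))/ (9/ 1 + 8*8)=-10/ 657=-0.02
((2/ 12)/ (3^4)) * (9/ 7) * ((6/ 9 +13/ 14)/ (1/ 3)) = 67/ 5292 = 0.01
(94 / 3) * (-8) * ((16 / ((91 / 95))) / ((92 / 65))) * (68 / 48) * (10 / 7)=-60724000 / 10143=-5986.79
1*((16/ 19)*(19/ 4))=4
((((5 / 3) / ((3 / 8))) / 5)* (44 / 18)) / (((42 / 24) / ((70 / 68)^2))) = 30800 / 23409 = 1.32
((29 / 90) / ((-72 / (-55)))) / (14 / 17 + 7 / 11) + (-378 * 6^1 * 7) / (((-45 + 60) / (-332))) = 621621141017 / 1769040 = 351388.97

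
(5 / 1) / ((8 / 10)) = 25 / 4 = 6.25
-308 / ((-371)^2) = -44 / 19663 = -0.00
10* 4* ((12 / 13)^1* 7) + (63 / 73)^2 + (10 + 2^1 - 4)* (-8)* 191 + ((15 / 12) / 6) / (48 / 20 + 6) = -835514359163 / 69831216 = -11964.77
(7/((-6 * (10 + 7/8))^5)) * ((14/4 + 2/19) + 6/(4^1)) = -695296/23012093908719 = -0.00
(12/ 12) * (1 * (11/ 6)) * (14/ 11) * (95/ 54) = 665/ 162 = 4.10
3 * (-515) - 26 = -1571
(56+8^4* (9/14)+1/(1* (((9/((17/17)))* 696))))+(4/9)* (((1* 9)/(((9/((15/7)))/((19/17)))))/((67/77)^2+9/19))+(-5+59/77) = 109050830892757/40603128984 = 2685.77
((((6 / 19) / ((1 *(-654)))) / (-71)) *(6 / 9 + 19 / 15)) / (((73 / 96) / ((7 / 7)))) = 928 / 53669965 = 0.00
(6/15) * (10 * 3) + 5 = 17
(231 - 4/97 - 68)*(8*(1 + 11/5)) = 2023296/485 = 4171.74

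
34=34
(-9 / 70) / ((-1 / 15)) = 27 / 14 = 1.93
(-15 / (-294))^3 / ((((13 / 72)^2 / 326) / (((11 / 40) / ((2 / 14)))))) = 7261650 / 2840383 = 2.56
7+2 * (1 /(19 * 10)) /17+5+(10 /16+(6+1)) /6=1028803 /77520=13.27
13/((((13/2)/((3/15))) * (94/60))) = 12/47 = 0.26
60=60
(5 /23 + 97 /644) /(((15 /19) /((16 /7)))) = 6004 /5635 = 1.07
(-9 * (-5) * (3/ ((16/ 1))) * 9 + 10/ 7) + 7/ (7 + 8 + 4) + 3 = 171803/ 2128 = 80.73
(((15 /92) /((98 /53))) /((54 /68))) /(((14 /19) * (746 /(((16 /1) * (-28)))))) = -342380 /3783339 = -0.09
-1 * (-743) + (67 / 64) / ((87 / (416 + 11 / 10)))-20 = 40536097 / 55680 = 728.02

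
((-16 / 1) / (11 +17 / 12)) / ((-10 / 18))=1728 / 745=2.32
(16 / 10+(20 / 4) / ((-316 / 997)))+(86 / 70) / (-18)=-14.24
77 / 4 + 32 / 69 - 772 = -207631 / 276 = -752.29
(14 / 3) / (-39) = -14 / 117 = -0.12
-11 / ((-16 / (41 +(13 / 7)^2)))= 11979 / 392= 30.56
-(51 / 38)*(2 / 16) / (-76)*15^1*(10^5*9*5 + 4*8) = 53789445 / 361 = 149001.23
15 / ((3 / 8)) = 40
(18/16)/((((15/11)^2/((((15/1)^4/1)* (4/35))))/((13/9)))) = 70785/14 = 5056.07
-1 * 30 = -30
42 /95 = 0.44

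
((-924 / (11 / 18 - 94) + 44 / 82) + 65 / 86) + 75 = 86.19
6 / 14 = 3 / 7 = 0.43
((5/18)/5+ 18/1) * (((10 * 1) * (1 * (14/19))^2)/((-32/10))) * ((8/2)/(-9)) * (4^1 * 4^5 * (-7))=-11415040000/29241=-390377.89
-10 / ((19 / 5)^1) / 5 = -10 / 19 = -0.53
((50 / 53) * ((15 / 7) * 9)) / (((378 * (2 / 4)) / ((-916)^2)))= 209764000 / 2597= 80771.66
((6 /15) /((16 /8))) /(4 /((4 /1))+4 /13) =13 /85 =0.15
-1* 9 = -9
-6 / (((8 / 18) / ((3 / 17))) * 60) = -27 / 680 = -0.04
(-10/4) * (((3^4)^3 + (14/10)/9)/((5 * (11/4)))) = -47829704/495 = -96625.66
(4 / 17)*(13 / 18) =26 / 153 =0.17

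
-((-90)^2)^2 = -65610000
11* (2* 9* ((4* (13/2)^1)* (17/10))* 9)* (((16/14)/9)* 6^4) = 453682944/35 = 12962369.83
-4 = -4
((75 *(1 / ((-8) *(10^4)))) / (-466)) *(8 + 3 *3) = 51 / 1491200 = 0.00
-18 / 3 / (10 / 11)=-33 / 5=-6.60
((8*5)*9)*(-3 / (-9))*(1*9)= 1080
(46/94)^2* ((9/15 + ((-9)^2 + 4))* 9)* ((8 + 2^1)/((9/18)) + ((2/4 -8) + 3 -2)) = 27509058/11045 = 2490.63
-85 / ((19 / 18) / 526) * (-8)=6438240 / 19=338854.74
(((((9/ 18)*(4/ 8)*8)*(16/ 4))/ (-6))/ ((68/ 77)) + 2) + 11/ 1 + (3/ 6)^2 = 2395/ 204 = 11.74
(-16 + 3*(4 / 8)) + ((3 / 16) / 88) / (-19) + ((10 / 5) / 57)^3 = -3780918265 / 260751744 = -14.50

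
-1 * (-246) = 246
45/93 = 15/31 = 0.48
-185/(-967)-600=-580015/967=-599.81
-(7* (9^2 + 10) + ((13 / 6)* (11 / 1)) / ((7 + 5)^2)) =-550511 / 864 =-637.17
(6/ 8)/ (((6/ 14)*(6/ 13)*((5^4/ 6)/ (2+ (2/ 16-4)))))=-273/ 4000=-0.07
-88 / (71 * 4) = -22 / 71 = -0.31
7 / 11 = 0.64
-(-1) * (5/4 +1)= 9/4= 2.25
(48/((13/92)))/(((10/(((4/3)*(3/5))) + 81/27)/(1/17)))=8832/6851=1.29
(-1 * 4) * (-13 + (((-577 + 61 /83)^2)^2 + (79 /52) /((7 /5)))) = -1905034771848845701823 /4318707211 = -441112277071.39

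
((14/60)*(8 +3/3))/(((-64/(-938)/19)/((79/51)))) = 4927783/5440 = 905.84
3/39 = 1/13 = 0.08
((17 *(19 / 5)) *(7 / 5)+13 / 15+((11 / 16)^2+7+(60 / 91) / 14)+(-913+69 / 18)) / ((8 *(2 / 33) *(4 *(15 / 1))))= -36339546353 / 1304576000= -27.86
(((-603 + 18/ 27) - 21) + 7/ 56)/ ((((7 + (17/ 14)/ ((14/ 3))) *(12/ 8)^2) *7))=-209398/ 38421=-5.45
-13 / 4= -3.25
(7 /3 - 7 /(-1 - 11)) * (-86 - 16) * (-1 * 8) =2380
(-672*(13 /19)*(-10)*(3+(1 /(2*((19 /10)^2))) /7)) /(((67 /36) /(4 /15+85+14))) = 740570.44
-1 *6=-6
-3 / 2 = -1.50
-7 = -7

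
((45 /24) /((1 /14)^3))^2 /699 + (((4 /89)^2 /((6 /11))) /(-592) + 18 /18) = 15516506906933 /409721646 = 37870.85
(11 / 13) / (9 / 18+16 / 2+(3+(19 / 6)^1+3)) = 33 / 689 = 0.05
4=4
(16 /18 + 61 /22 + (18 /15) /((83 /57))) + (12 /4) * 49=12447581 /82170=151.49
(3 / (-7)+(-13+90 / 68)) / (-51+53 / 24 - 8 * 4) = 34572 / 230741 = 0.15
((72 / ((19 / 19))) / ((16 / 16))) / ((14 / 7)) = 36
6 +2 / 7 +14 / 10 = 269 / 35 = 7.69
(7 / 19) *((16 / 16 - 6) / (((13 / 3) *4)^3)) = -945 / 2671552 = -0.00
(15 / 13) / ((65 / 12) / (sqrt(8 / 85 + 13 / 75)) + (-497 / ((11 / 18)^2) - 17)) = -104247792 / 121764693089 - 79860 * sqrt(17391) / 1582941010157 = -0.00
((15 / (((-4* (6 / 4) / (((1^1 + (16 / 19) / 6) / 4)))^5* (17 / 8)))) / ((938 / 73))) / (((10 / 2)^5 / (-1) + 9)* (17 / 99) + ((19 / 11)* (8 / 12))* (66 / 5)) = 23292834296875 / 91018367462327640588288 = 0.00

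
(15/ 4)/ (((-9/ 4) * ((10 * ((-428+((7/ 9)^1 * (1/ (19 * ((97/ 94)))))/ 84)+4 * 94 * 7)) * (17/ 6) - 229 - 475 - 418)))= -497610/ 18309464423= -0.00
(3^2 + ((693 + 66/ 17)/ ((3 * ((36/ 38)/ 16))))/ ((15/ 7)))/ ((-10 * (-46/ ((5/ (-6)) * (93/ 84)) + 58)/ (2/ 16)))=-130894121/ 613884960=-0.21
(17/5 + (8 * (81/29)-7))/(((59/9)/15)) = 73386/1711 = 42.89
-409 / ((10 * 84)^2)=-409 / 705600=-0.00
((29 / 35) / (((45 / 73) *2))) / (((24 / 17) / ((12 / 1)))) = 35989 / 6300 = 5.71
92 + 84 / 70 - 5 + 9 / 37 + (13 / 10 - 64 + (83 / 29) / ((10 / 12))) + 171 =200.18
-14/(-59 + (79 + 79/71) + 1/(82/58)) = -2911/4537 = -0.64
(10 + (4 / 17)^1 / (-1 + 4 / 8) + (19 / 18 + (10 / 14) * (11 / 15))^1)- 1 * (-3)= 30221 / 2142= 14.11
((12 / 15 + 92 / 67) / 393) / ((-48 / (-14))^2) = 4459 / 9479160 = 0.00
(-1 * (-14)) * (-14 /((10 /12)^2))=-7056 /25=-282.24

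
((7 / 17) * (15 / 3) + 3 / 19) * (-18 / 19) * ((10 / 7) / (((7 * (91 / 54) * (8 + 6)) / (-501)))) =1743359760 / 191554181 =9.10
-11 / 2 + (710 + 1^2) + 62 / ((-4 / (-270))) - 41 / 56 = 273827 / 56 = 4889.77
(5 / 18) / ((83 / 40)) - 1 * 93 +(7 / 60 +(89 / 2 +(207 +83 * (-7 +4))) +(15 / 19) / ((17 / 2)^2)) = -7402767157 / 82035540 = -90.24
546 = 546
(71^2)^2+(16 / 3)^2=228705385 / 9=25411709.44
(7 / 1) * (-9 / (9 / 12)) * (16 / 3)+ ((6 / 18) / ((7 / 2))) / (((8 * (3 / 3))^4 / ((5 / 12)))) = -231211003 / 516096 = -448.00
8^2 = 64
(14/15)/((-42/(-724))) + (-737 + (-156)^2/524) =-3975991/5895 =-674.47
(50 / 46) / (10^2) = 1 / 92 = 0.01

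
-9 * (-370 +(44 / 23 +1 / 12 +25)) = 284007 / 92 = 3087.03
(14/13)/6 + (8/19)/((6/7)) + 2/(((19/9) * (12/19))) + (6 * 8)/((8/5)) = 47677/1482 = 32.17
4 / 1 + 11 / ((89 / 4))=400 / 89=4.49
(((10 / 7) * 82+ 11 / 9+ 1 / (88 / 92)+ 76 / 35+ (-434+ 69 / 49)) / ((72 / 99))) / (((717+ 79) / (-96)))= 15087089 / 292530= 51.57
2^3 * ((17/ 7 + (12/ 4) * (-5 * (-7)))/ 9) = 95.49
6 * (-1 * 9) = -54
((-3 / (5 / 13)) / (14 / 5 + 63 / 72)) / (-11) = 104 / 539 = 0.19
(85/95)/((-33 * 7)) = -17/4389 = -0.00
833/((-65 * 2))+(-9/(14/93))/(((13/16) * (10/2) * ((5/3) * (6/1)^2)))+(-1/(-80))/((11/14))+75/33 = -873739/200200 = -4.36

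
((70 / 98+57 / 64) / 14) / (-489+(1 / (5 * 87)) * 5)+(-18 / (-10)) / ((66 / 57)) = 22809962337 / 14675288320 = 1.55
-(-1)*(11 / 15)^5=161051 / 759375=0.21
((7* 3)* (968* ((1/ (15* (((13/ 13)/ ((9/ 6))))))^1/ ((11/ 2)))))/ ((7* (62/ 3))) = 396/ 155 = 2.55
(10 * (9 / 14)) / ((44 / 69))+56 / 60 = 50887 / 4620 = 11.01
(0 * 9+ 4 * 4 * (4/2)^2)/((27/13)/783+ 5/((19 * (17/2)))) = 7793344/4093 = 1904.07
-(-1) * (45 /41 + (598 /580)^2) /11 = 7449941 /37929100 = 0.20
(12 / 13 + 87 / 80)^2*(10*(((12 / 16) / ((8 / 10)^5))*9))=73782241875 / 88604672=832.71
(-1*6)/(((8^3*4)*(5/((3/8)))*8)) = -0.00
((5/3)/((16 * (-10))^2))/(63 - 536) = -1/7265280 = -0.00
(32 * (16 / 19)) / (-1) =-512 / 19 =-26.95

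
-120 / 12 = -10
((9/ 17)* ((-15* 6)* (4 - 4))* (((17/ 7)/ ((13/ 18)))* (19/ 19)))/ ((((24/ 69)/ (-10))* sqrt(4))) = 0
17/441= 0.04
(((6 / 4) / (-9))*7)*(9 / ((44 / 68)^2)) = -6069 / 242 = -25.08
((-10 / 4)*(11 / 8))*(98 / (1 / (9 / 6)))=-8085 / 16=-505.31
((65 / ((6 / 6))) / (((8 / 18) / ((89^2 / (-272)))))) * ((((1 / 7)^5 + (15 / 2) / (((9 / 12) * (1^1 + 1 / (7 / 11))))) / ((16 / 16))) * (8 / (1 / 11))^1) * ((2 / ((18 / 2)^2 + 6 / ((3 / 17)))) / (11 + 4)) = -333158535281 / 197146110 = -1689.91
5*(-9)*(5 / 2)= -112.50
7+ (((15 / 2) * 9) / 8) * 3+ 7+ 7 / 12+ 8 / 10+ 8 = 11687 / 240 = 48.70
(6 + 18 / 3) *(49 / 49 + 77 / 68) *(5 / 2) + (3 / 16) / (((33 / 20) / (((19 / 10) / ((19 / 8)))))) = 23959 / 374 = 64.06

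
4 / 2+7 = 9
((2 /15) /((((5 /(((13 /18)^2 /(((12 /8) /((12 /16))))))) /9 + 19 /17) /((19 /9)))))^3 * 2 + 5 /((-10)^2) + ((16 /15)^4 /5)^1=62007060675409322897 /199887609303924412500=0.31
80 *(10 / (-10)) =-80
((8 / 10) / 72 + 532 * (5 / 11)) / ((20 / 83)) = 19871113 / 19800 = 1003.59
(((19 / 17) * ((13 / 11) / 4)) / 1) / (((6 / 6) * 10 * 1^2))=247 / 7480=0.03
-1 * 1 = -1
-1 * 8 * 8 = -64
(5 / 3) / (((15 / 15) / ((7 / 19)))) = 35 / 57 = 0.61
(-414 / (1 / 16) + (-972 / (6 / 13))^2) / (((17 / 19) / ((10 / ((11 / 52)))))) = 43754686560 / 187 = 233982281.07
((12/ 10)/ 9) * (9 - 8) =2/ 15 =0.13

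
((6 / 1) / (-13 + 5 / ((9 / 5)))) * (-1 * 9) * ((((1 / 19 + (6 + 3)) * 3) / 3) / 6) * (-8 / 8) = -3483 / 437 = -7.97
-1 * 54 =-54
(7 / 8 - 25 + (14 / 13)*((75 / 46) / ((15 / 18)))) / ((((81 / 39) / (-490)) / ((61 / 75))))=157421663 / 37260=4224.95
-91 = -91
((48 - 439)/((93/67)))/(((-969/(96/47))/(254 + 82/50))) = 315152992/2076225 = 151.79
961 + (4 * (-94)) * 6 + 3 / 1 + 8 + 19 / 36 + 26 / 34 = -1282.71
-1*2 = -2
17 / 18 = 0.94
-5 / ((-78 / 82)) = 205 / 39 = 5.26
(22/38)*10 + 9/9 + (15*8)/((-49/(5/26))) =76473/12103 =6.32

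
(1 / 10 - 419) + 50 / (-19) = -80091 / 190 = -421.53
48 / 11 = 4.36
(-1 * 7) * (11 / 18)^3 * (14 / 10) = -65219 / 29160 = -2.24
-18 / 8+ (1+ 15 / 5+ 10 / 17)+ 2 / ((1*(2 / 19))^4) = 16292.46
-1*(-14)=14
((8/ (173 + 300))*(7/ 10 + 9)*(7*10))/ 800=679/ 47300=0.01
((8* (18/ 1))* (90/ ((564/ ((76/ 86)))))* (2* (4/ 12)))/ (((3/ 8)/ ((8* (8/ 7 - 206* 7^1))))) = -5886996480/ 14147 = -416130.38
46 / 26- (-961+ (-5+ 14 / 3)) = 37561 / 39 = 963.10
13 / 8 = 1.62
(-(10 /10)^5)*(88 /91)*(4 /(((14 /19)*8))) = -418 /637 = -0.66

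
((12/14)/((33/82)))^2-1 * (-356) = 2137620/5929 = 360.54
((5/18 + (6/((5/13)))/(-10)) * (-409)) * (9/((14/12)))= 4045.59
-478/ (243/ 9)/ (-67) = 478/ 1809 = 0.26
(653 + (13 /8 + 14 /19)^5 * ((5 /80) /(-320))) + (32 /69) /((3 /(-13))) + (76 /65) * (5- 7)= 725109619284446460139 /1117896505231933440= 648.64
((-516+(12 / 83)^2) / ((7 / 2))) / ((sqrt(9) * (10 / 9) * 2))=-1066374 / 48223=-22.11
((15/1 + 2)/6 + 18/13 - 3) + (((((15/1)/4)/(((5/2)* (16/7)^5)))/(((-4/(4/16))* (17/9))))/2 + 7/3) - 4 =-19982584811/44493176832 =-0.45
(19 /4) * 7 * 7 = 931 /4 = 232.75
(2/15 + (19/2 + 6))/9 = 469/270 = 1.74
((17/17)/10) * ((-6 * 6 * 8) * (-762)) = 109728/5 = 21945.60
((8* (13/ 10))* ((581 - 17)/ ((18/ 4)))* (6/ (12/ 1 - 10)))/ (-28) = -4888/ 35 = -139.66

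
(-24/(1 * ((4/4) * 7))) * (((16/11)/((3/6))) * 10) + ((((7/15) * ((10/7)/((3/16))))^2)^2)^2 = 25442.55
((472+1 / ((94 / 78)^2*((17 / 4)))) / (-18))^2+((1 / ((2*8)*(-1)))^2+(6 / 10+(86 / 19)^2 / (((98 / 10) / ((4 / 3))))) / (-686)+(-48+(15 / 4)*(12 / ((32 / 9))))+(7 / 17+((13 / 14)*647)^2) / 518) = 44296313706386239284817487 / 32823386681989810394880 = 1349.54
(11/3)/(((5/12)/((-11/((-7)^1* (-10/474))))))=-114708/175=-655.47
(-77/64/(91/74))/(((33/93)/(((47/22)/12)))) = -53909/109824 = -0.49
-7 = -7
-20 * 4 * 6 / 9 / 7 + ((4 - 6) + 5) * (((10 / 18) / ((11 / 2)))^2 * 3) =-57380 / 7623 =-7.53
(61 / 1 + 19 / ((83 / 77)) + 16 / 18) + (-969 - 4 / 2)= -665939 / 747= -891.48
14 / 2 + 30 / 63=157 / 21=7.48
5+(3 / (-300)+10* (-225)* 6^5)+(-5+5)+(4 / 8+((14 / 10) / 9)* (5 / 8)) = -31492789943 / 1800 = -17495994.41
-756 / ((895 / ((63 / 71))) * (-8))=11907 / 127090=0.09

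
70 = 70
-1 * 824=-824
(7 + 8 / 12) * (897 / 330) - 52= -10283 / 330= -31.16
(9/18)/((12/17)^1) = 17/24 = 0.71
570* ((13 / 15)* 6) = 2964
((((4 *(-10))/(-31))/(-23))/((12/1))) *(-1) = 10/2139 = 0.00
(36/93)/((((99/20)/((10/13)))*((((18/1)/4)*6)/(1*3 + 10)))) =800/27621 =0.03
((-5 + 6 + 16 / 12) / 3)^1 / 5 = 7 / 45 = 0.16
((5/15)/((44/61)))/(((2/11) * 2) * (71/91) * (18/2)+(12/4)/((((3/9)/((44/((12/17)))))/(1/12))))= 5551/592233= 0.01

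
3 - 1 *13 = -10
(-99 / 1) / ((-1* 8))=99 / 8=12.38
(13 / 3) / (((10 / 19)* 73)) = 247 / 2190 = 0.11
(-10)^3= -1000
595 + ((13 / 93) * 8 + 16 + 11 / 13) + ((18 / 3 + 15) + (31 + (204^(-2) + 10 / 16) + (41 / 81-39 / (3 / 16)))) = 69145518809 / 150941232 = 458.10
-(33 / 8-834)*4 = 6639 / 2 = 3319.50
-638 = -638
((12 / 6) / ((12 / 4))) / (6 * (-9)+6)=-1 / 72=-0.01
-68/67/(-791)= 68/52997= 0.00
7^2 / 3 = 49 / 3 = 16.33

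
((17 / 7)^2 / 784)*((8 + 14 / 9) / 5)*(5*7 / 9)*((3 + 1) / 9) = 12427 / 500094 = 0.02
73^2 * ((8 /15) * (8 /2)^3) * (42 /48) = 2387392 /15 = 159159.47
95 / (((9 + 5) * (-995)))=-0.01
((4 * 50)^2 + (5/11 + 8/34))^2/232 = 55952329856641/8112808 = 6896789.60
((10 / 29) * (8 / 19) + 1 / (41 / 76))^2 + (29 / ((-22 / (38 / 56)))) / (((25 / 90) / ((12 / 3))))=-8.89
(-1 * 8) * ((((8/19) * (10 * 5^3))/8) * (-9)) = 90000/19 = 4736.84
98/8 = 49/4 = 12.25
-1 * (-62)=62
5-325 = -320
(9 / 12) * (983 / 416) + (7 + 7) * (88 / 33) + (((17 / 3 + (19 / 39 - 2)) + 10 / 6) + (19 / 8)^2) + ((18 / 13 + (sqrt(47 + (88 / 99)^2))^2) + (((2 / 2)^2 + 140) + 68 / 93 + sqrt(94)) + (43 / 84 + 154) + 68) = sqrt(94) + 13570679015 / 29248128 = 473.68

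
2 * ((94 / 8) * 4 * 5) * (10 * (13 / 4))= 15275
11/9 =1.22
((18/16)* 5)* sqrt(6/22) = 45* sqrt(33)/88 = 2.94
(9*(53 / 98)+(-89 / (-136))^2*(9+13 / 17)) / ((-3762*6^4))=-69710723 / 37559224378368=-0.00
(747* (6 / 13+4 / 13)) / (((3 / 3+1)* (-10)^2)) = 2.87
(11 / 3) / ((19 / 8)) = 88 / 57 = 1.54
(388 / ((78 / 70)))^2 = 184416400 / 1521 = 121246.81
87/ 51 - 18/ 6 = -1.29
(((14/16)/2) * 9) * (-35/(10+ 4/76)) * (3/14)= -17955/6112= -2.94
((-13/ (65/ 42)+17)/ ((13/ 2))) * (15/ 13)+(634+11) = 109263/ 169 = 646.53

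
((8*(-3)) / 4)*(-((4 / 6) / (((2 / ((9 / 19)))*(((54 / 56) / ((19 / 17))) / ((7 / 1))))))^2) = 76832 / 7803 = 9.85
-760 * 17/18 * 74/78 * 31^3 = -7120644820/351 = -20286737.38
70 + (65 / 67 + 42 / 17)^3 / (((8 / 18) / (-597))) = -322988205990187 / 5910594476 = -54645.64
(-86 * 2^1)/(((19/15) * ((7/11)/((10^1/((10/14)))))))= -56760/19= -2987.37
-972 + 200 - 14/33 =-25490/33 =-772.42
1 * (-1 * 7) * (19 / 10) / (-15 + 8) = 19 / 10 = 1.90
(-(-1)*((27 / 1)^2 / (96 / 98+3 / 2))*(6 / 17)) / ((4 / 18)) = 7938 / 17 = 466.94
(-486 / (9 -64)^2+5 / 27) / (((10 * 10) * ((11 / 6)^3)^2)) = 865296 / 133974300625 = 0.00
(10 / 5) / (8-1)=2 / 7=0.29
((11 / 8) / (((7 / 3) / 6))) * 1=99 / 28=3.54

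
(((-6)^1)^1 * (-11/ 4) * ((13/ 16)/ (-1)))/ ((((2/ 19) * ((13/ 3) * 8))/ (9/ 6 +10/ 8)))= -20691/ 2048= -10.10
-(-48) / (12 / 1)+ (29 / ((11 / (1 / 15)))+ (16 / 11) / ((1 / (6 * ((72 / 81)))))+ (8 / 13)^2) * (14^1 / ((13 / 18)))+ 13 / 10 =3656369 / 21970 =166.43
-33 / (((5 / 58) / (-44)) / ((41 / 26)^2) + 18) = -35391774 / 19303759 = -1.83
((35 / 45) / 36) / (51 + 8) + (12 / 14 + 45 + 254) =40124533 / 133812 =299.86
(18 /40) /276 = 3 /1840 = 0.00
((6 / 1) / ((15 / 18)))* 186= 6696 / 5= 1339.20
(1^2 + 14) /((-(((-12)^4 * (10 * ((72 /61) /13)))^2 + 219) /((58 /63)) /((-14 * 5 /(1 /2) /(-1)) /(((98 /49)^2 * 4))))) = -455915525 /1337415893545986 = -0.00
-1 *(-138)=138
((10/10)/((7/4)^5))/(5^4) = 1024/10504375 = 0.00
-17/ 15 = -1.13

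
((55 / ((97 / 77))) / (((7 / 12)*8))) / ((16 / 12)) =7.02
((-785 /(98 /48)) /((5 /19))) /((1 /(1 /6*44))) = -525008 /49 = -10714.45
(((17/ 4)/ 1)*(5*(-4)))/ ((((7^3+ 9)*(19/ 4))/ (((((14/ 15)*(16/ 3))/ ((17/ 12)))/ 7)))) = -16/ 627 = -0.03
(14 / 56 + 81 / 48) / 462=31 / 7392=0.00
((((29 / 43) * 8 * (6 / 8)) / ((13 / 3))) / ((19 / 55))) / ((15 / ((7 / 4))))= 6699 / 21242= 0.32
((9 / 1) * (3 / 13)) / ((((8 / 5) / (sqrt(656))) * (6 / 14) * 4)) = 19.39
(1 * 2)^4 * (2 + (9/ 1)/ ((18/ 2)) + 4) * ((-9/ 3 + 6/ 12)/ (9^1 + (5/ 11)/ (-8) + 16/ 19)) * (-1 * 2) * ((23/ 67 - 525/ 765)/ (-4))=274341760/ 55905537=4.91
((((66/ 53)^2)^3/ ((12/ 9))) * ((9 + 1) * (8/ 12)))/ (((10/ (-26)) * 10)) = -537250675104/ 110821805645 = -4.85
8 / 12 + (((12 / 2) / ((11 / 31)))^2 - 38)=90236 / 363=248.58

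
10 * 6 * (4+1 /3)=260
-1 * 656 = -656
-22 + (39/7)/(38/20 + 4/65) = -2280/119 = -19.16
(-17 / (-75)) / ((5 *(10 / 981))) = 4.45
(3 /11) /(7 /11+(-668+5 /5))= -3 /7330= -0.00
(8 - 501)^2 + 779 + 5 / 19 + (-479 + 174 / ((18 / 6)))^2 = 8000316 / 19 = 421069.26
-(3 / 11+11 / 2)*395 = -50165 / 22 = -2280.23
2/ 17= 0.12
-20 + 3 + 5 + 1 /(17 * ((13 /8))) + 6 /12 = -5067 /442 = -11.46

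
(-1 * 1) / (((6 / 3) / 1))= -1 / 2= -0.50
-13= -13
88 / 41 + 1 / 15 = 1361 / 615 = 2.21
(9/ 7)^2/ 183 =27/ 2989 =0.01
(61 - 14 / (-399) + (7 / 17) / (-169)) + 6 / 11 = 110925014 / 1801371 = 61.58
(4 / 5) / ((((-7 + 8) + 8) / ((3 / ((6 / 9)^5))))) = 81 / 40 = 2.02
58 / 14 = 29 / 7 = 4.14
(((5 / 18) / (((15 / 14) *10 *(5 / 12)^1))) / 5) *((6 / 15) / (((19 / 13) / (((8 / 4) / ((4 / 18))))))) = 364 / 11875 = 0.03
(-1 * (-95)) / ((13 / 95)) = 9025 / 13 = 694.23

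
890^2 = 792100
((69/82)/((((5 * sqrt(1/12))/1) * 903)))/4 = 23 * sqrt(3)/246820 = 0.00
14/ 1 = 14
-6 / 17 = -0.35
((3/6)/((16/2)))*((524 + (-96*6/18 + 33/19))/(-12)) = -3127/1216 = -2.57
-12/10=-6/5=-1.20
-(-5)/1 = 5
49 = 49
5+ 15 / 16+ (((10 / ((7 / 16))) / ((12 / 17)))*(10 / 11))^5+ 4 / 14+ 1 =232629446896939581737 / 10523976802416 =22104709.20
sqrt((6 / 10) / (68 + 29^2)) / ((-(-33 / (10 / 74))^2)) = -5 * sqrt(1515) / 451724823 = -0.00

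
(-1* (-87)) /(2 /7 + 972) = 609 /6806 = 0.09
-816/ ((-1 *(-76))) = -10.74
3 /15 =1 /5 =0.20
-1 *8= -8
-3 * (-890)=2670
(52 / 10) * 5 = 26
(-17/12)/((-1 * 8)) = 17/96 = 0.18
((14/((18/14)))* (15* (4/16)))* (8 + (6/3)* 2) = 490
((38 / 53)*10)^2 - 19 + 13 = 127546 / 2809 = 45.41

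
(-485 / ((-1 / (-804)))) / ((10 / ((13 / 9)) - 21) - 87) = 844870 / 219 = 3857.85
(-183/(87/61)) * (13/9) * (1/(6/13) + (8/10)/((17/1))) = -54613117/133110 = -410.29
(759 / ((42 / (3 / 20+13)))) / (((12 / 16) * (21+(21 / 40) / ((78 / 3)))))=6920056 / 459081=15.07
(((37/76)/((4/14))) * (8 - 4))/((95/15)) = 777/722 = 1.08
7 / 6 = 1.17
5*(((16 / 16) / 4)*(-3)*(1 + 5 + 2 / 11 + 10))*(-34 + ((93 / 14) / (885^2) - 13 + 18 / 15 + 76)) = -9824046149 / 5360740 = -1832.59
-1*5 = -5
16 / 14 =8 / 7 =1.14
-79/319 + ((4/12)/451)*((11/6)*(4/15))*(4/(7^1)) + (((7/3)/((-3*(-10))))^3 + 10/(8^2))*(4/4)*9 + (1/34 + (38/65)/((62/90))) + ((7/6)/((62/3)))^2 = 12878721926429971/6299894132532000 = 2.04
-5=-5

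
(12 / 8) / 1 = 3 / 2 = 1.50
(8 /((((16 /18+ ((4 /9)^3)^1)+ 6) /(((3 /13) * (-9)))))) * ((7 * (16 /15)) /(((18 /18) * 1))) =-2939328 /165295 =-17.78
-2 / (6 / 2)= -2 / 3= -0.67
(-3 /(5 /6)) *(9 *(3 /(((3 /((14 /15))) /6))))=-4536 /25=-181.44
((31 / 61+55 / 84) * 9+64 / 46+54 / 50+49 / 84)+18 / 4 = 26548027 / 1473150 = 18.02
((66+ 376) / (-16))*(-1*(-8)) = -221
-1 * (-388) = 388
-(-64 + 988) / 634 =-462 / 317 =-1.46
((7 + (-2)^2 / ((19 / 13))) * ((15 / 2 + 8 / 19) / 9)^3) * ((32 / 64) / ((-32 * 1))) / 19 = -5045116685 / 924198999552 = -0.01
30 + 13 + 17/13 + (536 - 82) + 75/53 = 344309/689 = 499.72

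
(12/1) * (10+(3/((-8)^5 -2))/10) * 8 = 78647928/81925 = 960.00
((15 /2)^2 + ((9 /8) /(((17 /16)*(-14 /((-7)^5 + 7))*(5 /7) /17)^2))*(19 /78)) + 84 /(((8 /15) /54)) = 10296560385 /52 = 198010776.63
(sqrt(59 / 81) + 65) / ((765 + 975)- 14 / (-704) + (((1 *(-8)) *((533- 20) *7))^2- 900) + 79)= 352 *sqrt(59) / 2614546924767 + 22880 / 290505213863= 0.00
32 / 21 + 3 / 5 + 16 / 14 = 49 / 15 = 3.27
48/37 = 1.30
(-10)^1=-10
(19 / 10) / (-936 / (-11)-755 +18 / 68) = -3553 / 1252235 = -0.00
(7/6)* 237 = 553/2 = 276.50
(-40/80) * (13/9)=-13/18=-0.72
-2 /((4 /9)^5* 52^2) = -59049 /1384448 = -0.04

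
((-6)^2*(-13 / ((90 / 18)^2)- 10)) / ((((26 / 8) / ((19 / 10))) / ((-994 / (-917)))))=-51089328 / 212875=-240.00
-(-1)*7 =7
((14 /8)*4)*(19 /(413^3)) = 19 /10063571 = 0.00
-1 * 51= -51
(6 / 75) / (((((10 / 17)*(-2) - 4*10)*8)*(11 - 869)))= 17 / 60060000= 0.00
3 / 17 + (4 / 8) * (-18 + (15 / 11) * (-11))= -555 / 34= -16.32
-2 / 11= -0.18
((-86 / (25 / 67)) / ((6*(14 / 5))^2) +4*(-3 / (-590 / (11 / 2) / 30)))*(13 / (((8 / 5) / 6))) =34356725 / 277536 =123.79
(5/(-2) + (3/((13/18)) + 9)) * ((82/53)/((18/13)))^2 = 6053281/455058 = 13.30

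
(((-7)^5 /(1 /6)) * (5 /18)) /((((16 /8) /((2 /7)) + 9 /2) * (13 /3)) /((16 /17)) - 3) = -76832 /137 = -560.82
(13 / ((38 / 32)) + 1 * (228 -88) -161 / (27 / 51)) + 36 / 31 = -152.00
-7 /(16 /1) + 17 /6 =115 /48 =2.40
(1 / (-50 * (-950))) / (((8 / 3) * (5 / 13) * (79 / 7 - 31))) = -91 / 87400000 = -0.00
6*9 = 54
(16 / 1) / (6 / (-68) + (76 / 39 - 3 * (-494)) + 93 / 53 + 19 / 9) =3373344 / 313663289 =0.01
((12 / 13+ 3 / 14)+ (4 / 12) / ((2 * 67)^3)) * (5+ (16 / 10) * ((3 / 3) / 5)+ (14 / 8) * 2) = 10.03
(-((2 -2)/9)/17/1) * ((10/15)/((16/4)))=0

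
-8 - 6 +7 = -7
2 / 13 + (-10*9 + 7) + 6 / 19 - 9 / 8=-165303 / 1976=-83.66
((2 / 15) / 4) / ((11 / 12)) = 2 / 55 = 0.04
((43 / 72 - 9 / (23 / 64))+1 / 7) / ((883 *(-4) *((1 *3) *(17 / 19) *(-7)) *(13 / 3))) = -5352775 / 63338734368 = -0.00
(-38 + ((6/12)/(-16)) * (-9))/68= -71/128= -0.55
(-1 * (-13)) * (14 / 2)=91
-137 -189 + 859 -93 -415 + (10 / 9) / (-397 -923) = 25.00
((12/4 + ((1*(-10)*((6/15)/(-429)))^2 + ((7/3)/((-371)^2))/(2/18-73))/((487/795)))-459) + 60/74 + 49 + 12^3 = 355607662144025773/269030651857968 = 1321.81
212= 212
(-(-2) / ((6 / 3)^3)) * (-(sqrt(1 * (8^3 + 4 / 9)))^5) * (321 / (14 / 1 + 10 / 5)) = -142246763 * sqrt(1153) / 162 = -29815495.51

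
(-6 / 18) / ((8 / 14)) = -7 / 12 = -0.58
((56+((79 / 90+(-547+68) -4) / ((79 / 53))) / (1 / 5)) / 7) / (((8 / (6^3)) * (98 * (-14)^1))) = 6660273 / 1517432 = 4.39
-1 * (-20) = 20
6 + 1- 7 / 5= 28 / 5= 5.60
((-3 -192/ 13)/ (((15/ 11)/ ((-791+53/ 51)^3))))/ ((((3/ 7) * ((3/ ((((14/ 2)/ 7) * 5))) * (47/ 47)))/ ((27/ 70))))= 27693671730593792/ 2874105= 9635581069.79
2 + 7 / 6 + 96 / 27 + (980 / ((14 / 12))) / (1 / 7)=105961 / 18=5886.72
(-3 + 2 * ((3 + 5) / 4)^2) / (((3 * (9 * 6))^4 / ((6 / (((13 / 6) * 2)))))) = 5 / 497428776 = 0.00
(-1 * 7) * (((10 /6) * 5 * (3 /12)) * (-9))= 525 /4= 131.25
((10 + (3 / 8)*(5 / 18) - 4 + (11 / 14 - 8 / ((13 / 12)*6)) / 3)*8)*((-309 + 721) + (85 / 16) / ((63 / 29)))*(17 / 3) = 184756891055 / 1651104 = 111899.00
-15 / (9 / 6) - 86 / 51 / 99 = -50576 / 5049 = -10.02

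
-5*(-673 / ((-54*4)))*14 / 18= -23555 / 1944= -12.12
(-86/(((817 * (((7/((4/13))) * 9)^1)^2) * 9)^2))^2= 262144/320031381898698962856579859359553929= 0.00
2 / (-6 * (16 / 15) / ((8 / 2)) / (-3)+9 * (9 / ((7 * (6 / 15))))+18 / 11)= 4620 / 71837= 0.06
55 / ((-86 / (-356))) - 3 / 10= 97771 / 430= 227.37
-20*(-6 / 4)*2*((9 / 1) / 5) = 108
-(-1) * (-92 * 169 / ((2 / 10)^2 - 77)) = 7475 / 37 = 202.03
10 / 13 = 0.77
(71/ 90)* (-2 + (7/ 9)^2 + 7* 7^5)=338295688/ 3645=92810.89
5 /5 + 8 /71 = 79 /71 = 1.11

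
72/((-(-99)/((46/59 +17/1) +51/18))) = 29188/1947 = 14.99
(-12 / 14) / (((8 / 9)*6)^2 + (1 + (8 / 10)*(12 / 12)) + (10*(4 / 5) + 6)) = -270 / 13937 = -0.02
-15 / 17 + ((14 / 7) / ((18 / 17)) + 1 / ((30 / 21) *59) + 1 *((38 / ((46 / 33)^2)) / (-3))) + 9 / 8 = -835770649 / 191011320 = -4.38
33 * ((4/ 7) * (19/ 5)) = 2508/ 35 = 71.66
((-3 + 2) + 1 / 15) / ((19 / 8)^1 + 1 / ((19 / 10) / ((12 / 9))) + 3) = -2128 / 13855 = -0.15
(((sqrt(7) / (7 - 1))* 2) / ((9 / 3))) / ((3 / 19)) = 1.86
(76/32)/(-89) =-19/712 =-0.03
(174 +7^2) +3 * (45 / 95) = 4264 / 19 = 224.42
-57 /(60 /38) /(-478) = 361 /4780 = 0.08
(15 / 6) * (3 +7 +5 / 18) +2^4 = 1501 / 36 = 41.69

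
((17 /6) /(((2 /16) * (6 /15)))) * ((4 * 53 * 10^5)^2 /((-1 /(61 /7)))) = -4660692800000000000 /21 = -221937752380952380.95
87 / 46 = 1.89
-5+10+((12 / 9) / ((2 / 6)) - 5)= 4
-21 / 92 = -0.23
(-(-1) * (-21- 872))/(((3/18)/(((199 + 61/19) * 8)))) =-8667552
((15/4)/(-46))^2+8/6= 136099/101568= 1.34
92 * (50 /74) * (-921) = -57251.35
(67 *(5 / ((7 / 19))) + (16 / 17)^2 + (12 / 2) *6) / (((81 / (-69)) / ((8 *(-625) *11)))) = 807114275000 / 18207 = 44329888.23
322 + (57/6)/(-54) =34757/108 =321.82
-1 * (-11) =11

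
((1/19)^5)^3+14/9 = 212535778418247176195/136630143268873184691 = 1.56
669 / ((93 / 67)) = 14941 / 31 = 481.97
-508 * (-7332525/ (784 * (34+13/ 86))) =13347639675/ 95942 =139121.97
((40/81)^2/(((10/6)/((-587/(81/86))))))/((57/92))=-1486190080/10097379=-147.19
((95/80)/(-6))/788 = -19/75648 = -0.00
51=51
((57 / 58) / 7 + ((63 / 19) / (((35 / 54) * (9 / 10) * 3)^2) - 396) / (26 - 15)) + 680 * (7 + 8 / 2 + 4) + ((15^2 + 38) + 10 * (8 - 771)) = 33908129 / 12122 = 2797.24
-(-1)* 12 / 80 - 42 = -837 / 20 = -41.85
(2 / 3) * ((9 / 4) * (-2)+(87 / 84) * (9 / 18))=-223 / 84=-2.65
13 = 13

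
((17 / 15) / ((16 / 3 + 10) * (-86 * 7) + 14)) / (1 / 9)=-153 / 138250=-0.00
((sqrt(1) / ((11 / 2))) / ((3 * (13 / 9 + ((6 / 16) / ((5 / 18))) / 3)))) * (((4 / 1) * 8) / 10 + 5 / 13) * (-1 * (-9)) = 50328 / 48763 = 1.03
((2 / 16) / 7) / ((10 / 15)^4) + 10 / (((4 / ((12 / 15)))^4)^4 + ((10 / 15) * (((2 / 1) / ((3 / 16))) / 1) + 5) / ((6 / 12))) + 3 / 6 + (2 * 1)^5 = 40101470953712083 / 1230468750195328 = 32.59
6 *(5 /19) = 30 /19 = 1.58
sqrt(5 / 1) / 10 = sqrt(5) / 10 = 0.22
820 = 820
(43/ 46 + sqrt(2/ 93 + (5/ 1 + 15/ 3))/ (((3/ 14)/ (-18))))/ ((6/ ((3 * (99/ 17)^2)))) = 421443/ 26588-274428 * sqrt(21669)/ 8959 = -4493.23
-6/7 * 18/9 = -12/7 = -1.71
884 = 884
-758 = -758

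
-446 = -446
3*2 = 6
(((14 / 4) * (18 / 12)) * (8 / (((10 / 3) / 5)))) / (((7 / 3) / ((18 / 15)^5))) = 209952 / 3125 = 67.18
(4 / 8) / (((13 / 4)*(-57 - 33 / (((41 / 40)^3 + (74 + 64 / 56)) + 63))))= -41580298 / 15469564409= -0.00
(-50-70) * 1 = -120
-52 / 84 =-13 / 21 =-0.62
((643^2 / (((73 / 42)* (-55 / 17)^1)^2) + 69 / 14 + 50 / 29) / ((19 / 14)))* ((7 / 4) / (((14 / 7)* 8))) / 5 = 599326330174243 / 2842318072000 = 210.86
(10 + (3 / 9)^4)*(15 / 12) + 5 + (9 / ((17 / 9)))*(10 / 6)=25.46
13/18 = 0.72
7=7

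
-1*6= -6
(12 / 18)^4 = 16 / 81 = 0.20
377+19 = 396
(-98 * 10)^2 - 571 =959829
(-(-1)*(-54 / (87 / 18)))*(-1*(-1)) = -324 / 29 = -11.17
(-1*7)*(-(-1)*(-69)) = 483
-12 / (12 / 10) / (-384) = 5 / 192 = 0.03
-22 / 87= -0.25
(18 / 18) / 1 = 1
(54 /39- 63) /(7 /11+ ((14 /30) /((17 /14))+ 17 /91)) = -15727635 /308218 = -51.03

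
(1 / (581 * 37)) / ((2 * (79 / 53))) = 53 / 3396526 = 0.00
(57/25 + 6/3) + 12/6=157/25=6.28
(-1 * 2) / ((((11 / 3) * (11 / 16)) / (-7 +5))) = 1.59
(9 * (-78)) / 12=-117 / 2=-58.50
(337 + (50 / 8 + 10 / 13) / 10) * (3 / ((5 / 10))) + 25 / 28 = 368933 / 182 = 2027.10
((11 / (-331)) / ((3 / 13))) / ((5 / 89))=-12727 / 4965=-2.56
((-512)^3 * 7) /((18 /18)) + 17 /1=-939524079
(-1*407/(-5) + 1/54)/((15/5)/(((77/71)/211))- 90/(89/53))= 150649499/980811990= 0.15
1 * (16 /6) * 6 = 16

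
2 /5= 0.40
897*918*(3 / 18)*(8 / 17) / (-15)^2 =7176 / 25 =287.04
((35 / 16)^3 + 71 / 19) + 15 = 2272801 / 77824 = 29.20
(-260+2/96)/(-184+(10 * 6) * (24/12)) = 12479/3072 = 4.06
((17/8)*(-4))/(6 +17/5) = -85/94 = -0.90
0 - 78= -78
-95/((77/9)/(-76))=64980/77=843.90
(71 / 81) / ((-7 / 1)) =-71 / 567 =-0.13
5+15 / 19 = 110 / 19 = 5.79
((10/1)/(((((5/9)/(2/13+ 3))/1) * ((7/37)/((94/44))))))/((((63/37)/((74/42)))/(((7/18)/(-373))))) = -97608331/141134994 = -0.69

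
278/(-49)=-278/49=-5.67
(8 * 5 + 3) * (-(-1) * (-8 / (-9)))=344 / 9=38.22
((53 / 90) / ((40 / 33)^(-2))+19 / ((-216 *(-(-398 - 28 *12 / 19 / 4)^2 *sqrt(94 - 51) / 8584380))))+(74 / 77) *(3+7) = 545187615 *sqrt(43) / 5027673176+718700 / 68607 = 11.19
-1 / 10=-0.10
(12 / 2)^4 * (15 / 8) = 2430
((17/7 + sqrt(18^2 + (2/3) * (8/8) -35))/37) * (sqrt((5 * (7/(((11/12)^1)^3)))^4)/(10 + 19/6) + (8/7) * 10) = 2802027419440/253735367347 + 164825142320 * sqrt(2607)/108743728863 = 88.43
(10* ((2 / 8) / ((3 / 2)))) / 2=5 / 6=0.83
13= 13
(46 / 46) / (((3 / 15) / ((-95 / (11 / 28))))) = -13300 / 11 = -1209.09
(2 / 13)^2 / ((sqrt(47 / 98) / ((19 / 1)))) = 532 * sqrt(94) / 7943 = 0.65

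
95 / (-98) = -95 / 98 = -0.97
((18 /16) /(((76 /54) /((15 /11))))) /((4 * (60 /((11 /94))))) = 243 /457216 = 0.00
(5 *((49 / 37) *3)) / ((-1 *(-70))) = 21 / 74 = 0.28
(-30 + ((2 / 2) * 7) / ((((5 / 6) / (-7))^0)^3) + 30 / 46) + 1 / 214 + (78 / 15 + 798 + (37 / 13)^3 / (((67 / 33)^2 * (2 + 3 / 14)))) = 5894228714589681 / 7524072469030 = 783.38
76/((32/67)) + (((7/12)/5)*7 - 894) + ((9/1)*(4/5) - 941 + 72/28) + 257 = -1408.29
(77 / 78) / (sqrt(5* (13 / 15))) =77* sqrt(39) / 1014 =0.47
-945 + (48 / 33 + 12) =-10247 / 11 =-931.55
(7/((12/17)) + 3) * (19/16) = 2945/192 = 15.34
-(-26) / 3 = 26 / 3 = 8.67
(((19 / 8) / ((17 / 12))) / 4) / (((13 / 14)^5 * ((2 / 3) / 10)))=57479940 / 6311981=9.11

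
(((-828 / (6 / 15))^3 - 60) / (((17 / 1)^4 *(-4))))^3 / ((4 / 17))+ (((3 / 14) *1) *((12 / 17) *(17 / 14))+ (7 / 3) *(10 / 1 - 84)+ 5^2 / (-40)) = 3205534639905968426561972316775 / 40303750057776408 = 79534401521217.17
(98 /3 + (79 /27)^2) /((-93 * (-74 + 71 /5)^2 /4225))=-18784375 /35864613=-0.52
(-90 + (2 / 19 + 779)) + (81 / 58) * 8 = 700.28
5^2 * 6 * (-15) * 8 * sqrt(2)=-18000 * sqrt(2)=-25455.84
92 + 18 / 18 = 93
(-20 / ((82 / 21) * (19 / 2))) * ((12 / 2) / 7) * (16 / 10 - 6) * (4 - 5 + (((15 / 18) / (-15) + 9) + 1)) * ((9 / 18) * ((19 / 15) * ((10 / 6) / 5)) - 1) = -502964 / 35055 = -14.35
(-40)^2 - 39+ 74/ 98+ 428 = 97498/ 49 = 1989.76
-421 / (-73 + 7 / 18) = 7578 / 1307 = 5.80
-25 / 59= -0.42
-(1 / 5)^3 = -1 / 125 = -0.01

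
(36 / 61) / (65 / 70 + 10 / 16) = 672 / 1769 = 0.38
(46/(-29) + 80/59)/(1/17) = -6698/1711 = -3.91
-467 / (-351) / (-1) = -467 / 351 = -1.33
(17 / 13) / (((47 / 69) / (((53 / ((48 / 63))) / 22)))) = 1305549 / 215072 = 6.07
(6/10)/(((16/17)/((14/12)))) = 119/160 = 0.74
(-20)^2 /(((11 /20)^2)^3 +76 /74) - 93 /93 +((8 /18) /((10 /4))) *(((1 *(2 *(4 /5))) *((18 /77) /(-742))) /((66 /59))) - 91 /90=44410028918380552853 /117723287177461350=377.24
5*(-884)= -4420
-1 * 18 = -18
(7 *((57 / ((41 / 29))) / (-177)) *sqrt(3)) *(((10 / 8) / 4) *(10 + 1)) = -212135 *sqrt(3) / 38704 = -9.49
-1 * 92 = -92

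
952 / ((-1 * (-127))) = 952 / 127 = 7.50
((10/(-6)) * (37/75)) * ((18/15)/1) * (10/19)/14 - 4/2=-4064/1995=-2.04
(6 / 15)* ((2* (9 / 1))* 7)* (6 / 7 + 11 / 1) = 2988 / 5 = 597.60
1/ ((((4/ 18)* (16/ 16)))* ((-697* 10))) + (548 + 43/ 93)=711036743/ 1296420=548.46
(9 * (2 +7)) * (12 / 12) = 81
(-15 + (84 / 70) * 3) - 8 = -97 / 5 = -19.40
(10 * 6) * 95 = 5700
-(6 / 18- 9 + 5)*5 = 55 / 3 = 18.33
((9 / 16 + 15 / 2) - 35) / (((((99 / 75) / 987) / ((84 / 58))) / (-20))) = 372222375 / 638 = 583420.65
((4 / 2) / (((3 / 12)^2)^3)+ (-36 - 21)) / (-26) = -8135 / 26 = -312.88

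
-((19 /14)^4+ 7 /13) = -1963085 /499408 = -3.93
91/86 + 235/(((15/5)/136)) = 2748833/258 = 10654.39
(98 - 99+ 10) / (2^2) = 9 / 4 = 2.25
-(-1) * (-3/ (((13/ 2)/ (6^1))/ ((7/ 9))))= -28/ 13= -2.15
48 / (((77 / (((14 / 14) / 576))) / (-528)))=-4 / 7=-0.57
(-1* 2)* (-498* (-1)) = -996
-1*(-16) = 16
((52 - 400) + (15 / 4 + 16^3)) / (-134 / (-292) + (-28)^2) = 1095511 / 229062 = 4.78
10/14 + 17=124/7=17.71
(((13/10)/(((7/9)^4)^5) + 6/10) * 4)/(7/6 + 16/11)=20925749402649398527308/69020310347434380865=303.18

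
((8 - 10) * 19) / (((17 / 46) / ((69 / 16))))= -30153 / 68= -443.43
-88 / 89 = -0.99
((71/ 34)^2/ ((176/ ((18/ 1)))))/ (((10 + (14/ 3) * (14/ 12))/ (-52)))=-5308173/ 3535048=-1.50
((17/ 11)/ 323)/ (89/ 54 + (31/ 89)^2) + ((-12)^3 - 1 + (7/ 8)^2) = -17496270905793/ 10123799488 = -1728.23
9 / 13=0.69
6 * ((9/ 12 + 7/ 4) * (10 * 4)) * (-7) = -4200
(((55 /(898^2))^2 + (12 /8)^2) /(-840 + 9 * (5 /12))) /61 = -1463146678261 /33171973705392180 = -0.00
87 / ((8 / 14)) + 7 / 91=7921 / 52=152.33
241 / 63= 3.83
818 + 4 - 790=32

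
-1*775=-775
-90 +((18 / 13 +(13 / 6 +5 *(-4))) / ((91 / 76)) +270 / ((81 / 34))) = 11352 / 1183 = 9.60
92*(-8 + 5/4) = -621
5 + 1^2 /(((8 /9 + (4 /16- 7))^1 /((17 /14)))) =7079 /1477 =4.79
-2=-2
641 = 641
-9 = -9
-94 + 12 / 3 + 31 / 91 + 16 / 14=-8055 / 91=-88.52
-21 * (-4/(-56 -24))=-21/20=-1.05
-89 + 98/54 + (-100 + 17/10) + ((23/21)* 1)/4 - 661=-3198679/3780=-846.21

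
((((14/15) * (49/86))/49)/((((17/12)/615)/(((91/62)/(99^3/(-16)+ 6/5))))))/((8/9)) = -671580/5235121559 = -0.00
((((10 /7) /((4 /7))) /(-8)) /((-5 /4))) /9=1 /36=0.03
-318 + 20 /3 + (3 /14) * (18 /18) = -13067 /42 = -311.12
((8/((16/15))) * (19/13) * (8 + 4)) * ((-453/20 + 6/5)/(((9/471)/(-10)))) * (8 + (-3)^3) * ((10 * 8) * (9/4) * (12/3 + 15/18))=-24407950050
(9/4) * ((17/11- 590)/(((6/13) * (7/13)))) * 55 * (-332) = 1361951565/14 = 97282254.64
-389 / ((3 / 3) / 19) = -7391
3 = 3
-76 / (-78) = 38 / 39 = 0.97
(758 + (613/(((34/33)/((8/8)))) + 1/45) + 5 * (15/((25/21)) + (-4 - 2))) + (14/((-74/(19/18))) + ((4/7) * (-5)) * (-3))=1394.36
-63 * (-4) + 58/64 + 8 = 8349/32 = 260.91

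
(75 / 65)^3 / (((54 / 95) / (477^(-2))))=11875 / 999762426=0.00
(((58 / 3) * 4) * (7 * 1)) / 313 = 1624 / 939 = 1.73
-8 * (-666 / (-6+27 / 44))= -78144 / 79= -989.16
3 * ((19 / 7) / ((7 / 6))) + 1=7.98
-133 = -133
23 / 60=0.38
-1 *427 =-427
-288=-288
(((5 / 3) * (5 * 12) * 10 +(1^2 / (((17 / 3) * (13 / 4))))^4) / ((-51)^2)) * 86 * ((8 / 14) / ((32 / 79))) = 2025837723999298 / 43431765817167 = 46.64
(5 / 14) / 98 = 5 / 1372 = 0.00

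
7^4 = 2401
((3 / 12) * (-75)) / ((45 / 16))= -20 / 3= -6.67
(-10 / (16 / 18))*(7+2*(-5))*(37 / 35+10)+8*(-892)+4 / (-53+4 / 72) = -180461143 / 26684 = -6762.90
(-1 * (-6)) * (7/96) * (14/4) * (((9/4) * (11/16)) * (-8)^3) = -4851/4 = -1212.75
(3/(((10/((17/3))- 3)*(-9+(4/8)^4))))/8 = 34/1001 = 0.03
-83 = -83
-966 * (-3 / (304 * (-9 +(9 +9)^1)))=161 / 152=1.06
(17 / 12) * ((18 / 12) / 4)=17 / 32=0.53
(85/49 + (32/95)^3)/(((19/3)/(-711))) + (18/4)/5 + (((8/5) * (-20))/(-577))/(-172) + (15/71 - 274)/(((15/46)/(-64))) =451681391422015216309/8436734158161750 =53537.47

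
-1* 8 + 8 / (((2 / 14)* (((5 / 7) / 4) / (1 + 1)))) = 3096 / 5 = 619.20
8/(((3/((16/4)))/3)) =32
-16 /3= -5.33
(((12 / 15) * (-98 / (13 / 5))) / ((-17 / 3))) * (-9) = -10584 / 221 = -47.89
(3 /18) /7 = 1 /42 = 0.02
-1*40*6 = -240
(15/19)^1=15/19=0.79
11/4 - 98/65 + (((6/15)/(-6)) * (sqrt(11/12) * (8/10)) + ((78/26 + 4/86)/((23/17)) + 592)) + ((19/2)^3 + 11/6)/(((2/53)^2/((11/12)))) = 41004462915451/74056320 - 2 * sqrt(33)/225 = 553692.91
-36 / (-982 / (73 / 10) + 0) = 657 / 2455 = 0.27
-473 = -473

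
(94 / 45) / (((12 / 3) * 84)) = 0.01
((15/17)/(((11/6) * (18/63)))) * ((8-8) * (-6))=0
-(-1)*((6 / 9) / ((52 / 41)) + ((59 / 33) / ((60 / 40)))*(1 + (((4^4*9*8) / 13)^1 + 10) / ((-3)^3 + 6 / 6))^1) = -2132843 / 33462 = -63.74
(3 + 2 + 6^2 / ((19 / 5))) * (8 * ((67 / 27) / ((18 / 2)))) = 147400 / 4617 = 31.93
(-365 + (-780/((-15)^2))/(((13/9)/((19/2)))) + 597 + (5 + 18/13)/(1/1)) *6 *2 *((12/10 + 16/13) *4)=106274592/4225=25153.75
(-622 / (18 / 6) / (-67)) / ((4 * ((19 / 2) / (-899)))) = -279589 / 3819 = -73.21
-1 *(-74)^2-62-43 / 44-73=-246927 / 44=-5611.98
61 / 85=0.72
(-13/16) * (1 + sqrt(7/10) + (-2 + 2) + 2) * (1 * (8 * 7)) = -174.57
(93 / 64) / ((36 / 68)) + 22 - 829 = -154417 / 192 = -804.26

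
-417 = -417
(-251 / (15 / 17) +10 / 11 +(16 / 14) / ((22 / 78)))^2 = 104218563241 / 1334025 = 78123.40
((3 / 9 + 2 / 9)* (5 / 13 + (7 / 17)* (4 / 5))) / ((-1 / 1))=-263 / 663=-0.40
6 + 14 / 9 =68 / 9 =7.56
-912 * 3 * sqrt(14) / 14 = -731.23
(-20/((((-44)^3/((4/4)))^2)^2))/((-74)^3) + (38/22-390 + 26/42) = -43424066506923251660109119383/112017681724876838494273536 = -387.65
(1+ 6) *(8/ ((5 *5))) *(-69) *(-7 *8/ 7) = 30912/ 25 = 1236.48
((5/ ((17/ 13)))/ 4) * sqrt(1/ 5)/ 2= 13 * sqrt(5)/ 136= 0.21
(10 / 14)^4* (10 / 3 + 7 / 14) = 14375 / 14406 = 1.00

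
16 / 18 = 8 / 9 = 0.89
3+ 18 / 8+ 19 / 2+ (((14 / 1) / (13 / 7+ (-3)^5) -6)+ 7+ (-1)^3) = 3100 / 211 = 14.69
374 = 374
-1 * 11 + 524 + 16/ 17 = 8737/ 17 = 513.94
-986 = -986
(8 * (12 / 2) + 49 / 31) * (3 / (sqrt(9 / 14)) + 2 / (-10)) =-1537 / 155 + 1537 * sqrt(14) / 31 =175.60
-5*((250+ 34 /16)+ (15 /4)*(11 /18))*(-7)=8904.58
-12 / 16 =-3 / 4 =-0.75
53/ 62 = 0.85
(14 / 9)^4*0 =0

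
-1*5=-5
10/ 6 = 5/ 3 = 1.67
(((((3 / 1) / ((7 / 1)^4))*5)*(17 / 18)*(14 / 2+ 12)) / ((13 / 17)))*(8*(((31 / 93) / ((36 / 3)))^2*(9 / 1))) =27455 / 3371004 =0.01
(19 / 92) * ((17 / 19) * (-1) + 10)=173 / 92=1.88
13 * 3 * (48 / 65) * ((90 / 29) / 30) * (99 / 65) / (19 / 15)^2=384912 / 136097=2.83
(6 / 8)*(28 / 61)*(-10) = -210 / 61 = -3.44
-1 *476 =-476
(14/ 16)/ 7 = 1/ 8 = 0.12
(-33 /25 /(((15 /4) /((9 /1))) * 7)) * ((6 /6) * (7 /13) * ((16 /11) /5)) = -576 /8125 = -0.07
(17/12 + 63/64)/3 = 461/576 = 0.80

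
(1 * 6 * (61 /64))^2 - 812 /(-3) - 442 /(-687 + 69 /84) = 17943670487 /59022336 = 304.01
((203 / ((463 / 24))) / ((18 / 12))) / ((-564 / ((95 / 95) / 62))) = -406 / 2023773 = -0.00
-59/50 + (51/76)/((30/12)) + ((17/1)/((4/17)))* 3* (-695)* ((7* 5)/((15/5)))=-3339216107/1900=-1757482.16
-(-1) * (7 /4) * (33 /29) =231 /116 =1.99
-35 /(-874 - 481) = 7 /271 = 0.03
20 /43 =0.47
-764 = -764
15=15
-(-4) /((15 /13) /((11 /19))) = 572 /285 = 2.01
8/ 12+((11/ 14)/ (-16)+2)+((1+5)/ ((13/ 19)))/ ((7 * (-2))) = 1.99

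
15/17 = 0.88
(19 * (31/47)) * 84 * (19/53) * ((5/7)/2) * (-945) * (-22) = 6979826700/2491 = 2802017.94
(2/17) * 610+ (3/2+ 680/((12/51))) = 100751/34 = 2963.26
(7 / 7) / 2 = 1 / 2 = 0.50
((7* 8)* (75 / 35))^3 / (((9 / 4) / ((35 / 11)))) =26880000 / 11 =2443636.36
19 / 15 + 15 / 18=21 / 10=2.10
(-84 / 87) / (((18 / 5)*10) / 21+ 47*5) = -196 / 48053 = -0.00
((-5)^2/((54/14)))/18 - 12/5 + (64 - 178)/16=-9.16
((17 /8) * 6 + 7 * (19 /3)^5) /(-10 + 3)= -10191.53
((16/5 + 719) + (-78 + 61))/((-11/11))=-3526/5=-705.20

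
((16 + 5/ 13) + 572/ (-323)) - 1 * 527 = -2151510/ 4199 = -512.39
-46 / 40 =-23 / 20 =-1.15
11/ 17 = 0.65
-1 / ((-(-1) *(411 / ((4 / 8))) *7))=-1 / 5754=-0.00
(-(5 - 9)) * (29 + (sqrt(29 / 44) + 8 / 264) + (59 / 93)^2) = 120.98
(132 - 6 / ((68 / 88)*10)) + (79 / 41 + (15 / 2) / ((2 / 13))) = 2535691 / 13940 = 181.90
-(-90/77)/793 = 90/61061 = 0.00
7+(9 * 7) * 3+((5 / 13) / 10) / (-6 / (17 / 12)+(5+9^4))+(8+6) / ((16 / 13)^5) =200.96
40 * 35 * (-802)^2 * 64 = 57631078400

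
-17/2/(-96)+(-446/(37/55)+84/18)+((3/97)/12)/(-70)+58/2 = -15175525273/24118080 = -629.22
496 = 496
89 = 89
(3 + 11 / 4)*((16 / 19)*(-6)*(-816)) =450432 / 19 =23706.95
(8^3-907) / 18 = -395 / 18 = -21.94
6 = 6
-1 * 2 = -2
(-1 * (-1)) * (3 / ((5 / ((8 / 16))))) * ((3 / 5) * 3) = 27 / 50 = 0.54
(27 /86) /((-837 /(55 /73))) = -55 /194618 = -0.00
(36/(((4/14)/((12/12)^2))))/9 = 14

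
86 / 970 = 0.09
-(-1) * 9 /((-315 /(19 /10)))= -19 /350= -0.05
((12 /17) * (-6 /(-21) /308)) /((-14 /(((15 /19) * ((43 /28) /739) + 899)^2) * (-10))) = 374760978887537427 /99139761081924640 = 3.78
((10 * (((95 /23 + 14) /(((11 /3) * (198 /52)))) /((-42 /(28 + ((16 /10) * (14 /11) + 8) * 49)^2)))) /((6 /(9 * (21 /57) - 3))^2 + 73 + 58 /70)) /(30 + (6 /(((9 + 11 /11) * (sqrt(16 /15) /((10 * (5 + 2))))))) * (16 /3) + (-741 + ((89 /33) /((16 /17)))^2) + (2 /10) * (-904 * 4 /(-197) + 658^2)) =-17566983288231469796057344040960 /7854271221120277699900242207374079 + 31551308017364120685772800 * sqrt(15) /21637110801984236087879455116733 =-0.00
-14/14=-1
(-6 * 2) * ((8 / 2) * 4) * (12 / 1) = -2304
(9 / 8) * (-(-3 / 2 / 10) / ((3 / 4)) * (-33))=-297 / 40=-7.42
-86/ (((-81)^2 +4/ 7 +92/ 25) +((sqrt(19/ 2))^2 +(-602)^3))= 30100/ 76356221637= 0.00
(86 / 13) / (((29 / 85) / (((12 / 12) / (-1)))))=-7310 / 377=-19.39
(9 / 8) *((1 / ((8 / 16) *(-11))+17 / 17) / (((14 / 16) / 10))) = 810 / 77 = 10.52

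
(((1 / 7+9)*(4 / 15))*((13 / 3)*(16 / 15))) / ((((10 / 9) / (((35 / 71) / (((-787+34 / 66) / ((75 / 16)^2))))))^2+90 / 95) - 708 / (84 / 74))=0.00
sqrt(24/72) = sqrt(3)/3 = 0.58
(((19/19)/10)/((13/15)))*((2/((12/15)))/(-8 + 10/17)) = -85/2184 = -0.04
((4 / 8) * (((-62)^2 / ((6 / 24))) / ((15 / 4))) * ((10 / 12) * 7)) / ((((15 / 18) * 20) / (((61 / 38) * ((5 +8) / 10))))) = 10669022 / 7125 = 1497.41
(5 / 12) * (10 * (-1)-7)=-85 / 12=-7.08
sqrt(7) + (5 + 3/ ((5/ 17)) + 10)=sqrt(7) + 126/ 5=27.85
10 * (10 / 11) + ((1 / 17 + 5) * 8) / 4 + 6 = 4714 / 187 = 25.21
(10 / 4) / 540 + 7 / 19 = 1531 / 4104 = 0.37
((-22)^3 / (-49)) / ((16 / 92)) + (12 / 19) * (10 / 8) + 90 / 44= 25650533 / 20482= 1252.35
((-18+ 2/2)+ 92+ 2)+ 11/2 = 165/2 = 82.50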